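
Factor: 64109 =64109^1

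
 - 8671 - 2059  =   - 10730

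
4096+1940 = 6036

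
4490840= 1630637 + 2860203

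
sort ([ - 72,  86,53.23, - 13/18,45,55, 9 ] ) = [ - 72, - 13/18,9,45,53.23,55, 86 ]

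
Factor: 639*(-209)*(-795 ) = 106173045 = 3^3*5^1*11^1*19^1*53^1*71^1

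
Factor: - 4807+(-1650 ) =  - 11^1  *  587^1 = - 6457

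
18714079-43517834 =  - 24803755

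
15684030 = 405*38726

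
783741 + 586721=1370462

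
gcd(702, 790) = 2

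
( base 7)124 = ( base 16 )43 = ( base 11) 61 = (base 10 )67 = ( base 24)2j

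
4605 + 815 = 5420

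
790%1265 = 790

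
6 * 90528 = 543168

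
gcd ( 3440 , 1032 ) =344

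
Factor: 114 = 2^1*3^1*19^1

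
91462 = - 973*( - 94)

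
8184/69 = 2728/23 = 118.61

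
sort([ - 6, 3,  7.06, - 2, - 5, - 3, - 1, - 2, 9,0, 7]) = [ - 6,- 5, - 3, - 2, - 2 , - 1,0,3, 7, 7.06 , 9] 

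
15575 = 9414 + 6161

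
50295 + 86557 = 136852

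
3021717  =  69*43793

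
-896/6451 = - 1 + 5555/6451 = - 0.14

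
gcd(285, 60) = 15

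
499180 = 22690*22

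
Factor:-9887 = -9887^1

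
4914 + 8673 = 13587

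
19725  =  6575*3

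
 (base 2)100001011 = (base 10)267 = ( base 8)413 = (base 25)AH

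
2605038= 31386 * 83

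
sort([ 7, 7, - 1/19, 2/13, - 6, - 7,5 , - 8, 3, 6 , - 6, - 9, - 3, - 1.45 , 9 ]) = [ - 9,-8, - 7,-6 , - 6, - 3, - 1.45 , - 1/19,  2/13,3,5, 6, 7, 7,9 ]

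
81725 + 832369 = 914094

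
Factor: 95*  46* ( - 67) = -292790 = - 2^1 * 5^1 * 19^1*23^1*67^1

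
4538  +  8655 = 13193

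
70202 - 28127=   42075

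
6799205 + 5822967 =12622172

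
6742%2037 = 631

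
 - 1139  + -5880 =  - 7019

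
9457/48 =197  +  1/48 =197.02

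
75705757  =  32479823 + 43225934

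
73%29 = 15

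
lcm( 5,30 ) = 30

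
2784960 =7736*360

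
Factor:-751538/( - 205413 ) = 2^1*3^ ( - 1)*13^(  -  1 ) * 23^( - 1 )*229^ ( - 1) * 613^2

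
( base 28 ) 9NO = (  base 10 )7724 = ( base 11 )5892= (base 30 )8HE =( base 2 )1111000101100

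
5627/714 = 331/42= 7.88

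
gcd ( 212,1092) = 4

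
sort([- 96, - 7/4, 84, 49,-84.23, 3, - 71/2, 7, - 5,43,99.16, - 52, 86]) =[ - 96, - 84.23,-52, - 71/2,-5, - 7/4,3,  7, 43,49,84, 86,99.16 ] 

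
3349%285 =214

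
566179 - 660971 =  -94792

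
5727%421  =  254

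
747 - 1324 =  - 577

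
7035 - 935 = 6100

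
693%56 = 21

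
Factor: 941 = 941^1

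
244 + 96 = 340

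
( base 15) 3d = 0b111010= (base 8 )72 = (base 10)58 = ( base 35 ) 1n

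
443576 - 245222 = 198354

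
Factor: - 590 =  - 2^1*5^1*59^1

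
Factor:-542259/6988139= - 3^2*17^(- 1 )  *  60251^1 * 411067^( - 1)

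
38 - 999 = -961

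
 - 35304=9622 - 44926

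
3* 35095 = 105285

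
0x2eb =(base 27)10I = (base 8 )1353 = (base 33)ML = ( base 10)747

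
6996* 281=1965876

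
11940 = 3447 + 8493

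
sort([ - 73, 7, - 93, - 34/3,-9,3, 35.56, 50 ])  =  [ - 93, - 73, -34/3 , - 9, 3,7, 35.56 , 50 ]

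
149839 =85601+64238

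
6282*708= 4447656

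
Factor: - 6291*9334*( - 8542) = 2^2*3^3*13^1 *233^1*359^1*4271^1 = 501587897148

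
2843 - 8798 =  - 5955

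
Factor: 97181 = 7^1 * 13883^1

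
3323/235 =3323/235 = 14.14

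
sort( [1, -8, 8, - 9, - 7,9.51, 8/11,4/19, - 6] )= [ - 9,-8, - 7, - 6, 4/19,  8/11, 1, 8, 9.51]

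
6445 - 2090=4355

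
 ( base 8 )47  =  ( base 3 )1110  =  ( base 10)39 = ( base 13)30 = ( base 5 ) 124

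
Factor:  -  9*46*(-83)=34362 = 2^1*3^2 * 23^1*83^1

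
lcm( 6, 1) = 6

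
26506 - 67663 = -41157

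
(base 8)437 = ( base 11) 241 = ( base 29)9q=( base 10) 287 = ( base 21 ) DE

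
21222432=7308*2904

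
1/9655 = 1/9655 = 0.00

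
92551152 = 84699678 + 7851474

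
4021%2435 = 1586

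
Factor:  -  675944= - 2^3*19^1*4447^1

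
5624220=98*57390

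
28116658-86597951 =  - 58481293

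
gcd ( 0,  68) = 68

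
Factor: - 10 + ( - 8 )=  -2^1*3^2 = - 18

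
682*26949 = 18379218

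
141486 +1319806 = 1461292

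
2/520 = 1/260 = 0.00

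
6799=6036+763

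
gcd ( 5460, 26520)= 780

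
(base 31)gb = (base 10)507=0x1fb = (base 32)fr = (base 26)jd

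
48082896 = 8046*5976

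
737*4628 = 3410836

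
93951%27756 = 10683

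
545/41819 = 545/41819=0.01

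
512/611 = 512/611 = 0.84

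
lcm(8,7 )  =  56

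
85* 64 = 5440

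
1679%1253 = 426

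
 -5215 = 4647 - 9862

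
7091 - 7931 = - 840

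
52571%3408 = 1451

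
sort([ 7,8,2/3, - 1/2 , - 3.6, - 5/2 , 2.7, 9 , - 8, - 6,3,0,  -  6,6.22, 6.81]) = [-8 , - 6 , - 6, - 3.6, - 5/2, - 1/2, 0, 2/3, 2.7,3,6.22,6.81,7, 8,9 ]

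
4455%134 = 33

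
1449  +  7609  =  9058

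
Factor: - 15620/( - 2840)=2^( - 1)*11^1 = 11/2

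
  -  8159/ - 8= 1019 + 7/8 = 1019.88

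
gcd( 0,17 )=17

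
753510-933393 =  - 179883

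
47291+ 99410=146701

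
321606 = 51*6306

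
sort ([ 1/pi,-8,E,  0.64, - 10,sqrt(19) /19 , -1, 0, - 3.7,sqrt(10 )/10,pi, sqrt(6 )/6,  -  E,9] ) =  [ - 10, - 8,-3.7, - E , - 1,0,sqrt( 19 )/19,  sqrt( 10 )/10,1/pi,sqrt (6 )/6,  0.64,E, pi,9]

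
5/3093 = 5/3093 = 0.00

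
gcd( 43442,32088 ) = 14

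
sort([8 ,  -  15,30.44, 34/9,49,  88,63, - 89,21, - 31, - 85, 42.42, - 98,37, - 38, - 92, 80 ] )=[ - 98, - 92, - 89, - 85,  -  38 , - 31, - 15,34/9,8,  21, 30.44 , 37,  42.42,49,  63,  80,88]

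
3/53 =3/53=0.06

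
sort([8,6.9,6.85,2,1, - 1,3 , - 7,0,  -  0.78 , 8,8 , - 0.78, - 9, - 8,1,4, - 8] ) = [ - 9, - 8, - 8, - 7, -1, - 0.78, - 0.78,0,1,1,2,  3,4, 6.85,6.9,8,8, 8]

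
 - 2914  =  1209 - 4123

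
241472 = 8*30184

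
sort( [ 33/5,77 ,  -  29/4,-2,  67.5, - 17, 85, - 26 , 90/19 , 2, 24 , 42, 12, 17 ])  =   [ - 26, - 17,-29/4, -2, 2 , 90/19,33/5, 12 , 17, 24, 42, 67.5 , 77,85]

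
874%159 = 79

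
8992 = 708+8284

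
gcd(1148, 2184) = 28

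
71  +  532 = 603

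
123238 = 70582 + 52656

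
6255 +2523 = 8778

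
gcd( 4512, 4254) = 6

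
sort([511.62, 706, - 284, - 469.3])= [- 469.3,-284, 511.62, 706] 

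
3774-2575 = 1199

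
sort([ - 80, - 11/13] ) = [ - 80, - 11/13 ] 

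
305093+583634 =888727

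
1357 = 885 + 472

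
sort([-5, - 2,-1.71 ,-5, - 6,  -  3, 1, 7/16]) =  [-6, - 5, - 5, - 3,-2, - 1.71,7/16,1]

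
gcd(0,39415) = 39415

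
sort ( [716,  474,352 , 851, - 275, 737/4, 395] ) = [ - 275,737/4, 352,395,474,716 , 851]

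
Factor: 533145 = 3^1*5^1*35543^1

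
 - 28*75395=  -2111060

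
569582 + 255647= 825229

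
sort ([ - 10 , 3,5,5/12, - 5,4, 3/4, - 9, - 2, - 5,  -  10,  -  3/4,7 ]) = [ - 10, - 10, - 9, - 5, - 5, - 2, - 3/4,5/12 , 3/4, 3, 4,5 , 7]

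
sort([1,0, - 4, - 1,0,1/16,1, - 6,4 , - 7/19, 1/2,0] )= [ - 6, - 4, - 1, - 7/19,0, 0,0,1/16,1/2,1,1,4]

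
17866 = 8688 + 9178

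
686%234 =218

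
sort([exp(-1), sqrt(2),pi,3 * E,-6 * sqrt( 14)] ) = [ - 6*sqrt( 14),exp ( - 1 ),sqrt( 2),pi, 3 * E]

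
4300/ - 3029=-2+1758/3029=- 1.42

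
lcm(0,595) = 0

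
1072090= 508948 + 563142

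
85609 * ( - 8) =-684872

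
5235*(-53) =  - 277455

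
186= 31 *6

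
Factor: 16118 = 2^1*8059^1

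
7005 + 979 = 7984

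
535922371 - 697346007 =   -  161423636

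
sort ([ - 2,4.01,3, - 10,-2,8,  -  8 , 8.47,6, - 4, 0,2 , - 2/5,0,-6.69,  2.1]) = [ - 10, - 8,-6.69,  -  4, - 2, - 2, - 2/5, 0,0,2,2.1,3,4.01, 6,8, 8.47]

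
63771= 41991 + 21780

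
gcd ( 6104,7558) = 2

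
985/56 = 985/56 = 17.59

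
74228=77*964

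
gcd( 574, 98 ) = 14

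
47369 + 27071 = 74440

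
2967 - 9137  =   - 6170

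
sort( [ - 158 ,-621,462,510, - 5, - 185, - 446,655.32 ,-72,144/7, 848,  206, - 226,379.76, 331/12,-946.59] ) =[ -946.59 ,-621, - 446, - 226, - 185 , - 158, - 72,- 5 , 144/7,331/12 , 206,  379.76,462,510,655.32,848 ]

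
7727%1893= 155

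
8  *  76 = 608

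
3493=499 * 7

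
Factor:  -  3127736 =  - 2^3*390967^1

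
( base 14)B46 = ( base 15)9cd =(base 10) 2218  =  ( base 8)4252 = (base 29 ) 2IE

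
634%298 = 38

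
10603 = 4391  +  6212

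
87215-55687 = 31528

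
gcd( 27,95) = 1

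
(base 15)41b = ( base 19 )2AE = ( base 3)1021022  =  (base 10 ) 926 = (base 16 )39e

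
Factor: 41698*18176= 757902848 = 2^9*71^1*20849^1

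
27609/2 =27609/2 = 13804.50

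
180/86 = 90/43  =  2.09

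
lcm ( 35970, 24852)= 1366860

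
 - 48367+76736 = 28369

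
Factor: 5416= 2^3*677^1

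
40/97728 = 5/12216 = 0.00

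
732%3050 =732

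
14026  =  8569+5457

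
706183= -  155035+861218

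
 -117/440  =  -1+323/440 = -0.27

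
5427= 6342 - 915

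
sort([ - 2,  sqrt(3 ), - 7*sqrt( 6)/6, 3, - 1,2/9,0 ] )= [ - 7 * sqrt( 6) /6, - 2, - 1,0,2/9,sqrt(3 ) , 3]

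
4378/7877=4378/7877 = 0.56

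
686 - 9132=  - 8446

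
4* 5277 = 21108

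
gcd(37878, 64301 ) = 1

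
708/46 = 354/23 = 15.39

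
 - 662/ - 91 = 7 + 25/91 = 7.27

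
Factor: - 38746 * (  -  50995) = 1975852270 = 2^1*5^1*7^1*31^1* 47^1*19373^1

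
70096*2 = 140192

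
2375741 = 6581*361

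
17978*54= 970812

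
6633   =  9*737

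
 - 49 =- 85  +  36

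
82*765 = 62730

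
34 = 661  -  627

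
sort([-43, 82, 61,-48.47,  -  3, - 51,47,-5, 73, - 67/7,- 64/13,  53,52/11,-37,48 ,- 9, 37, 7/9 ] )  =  [-51,- 48.47, - 43 ,  -  37 , - 67/7, - 9, - 5,- 64/13, - 3, 7/9,52/11, 37, 47, 48, 53, 61, 73, 82 ] 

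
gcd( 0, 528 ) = 528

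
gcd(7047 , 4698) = 2349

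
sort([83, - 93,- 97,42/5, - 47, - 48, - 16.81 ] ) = [-97,- 93,-48, - 47 , - 16.81, 42/5, 83 ]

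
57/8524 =57/8524  =  0.01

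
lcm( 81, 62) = 5022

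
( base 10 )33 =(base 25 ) 18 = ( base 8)41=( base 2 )100001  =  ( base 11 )30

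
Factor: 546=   2^1*3^1*7^1*13^1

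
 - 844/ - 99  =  844/99 = 8.53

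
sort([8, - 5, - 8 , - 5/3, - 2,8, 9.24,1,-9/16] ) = [ - 8, - 5, - 2,-5/3, - 9/16,1,  8,8,9.24 ] 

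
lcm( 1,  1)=1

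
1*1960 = 1960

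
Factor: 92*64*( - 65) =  - 2^8*5^1*13^1*23^1= - 382720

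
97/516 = 97/516 = 0.19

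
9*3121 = 28089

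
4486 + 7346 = 11832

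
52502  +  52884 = 105386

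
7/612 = 7/612 = 0.01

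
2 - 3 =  - 1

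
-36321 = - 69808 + 33487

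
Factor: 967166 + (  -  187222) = 779944 = 2^3*11^1*8863^1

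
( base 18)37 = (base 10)61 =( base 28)25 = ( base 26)29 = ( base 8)75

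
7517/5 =1503 + 2/5 =1503.40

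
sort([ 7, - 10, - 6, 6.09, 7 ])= [ - 10, - 6,6.09, 7  ,  7]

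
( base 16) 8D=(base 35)41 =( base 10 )141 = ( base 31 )4h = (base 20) 71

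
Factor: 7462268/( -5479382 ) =-2^1*11^1* 23^( - 2)*181^1 * 937^1*5179^( - 1) = - 3731134/2739691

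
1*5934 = 5934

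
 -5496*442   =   - 2429232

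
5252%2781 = 2471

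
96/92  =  24/23  =  1.04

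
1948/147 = 13+37/147 = 13.25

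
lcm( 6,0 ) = 0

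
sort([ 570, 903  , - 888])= [-888, 570,903 ]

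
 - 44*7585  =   - 333740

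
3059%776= 731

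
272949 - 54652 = 218297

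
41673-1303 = 40370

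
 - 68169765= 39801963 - 107971728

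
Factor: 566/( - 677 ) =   -  2^1*283^1*677^ ( - 1 )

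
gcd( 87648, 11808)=96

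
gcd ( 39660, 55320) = 60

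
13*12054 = 156702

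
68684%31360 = 5964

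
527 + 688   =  1215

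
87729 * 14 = 1228206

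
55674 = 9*6186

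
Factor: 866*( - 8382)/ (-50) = 2^1*3^1*5^(- 2 )*11^1* 127^1*433^1=3629406/25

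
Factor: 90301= 73^1*1237^1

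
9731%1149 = 539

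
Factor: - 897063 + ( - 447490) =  - 1344553 = - 7^1*401^1* 479^1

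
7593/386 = 7593/386 = 19.67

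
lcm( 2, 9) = 18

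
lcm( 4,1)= 4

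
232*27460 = 6370720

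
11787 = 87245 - 75458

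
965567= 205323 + 760244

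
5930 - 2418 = 3512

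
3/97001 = 3/97001 = 0.00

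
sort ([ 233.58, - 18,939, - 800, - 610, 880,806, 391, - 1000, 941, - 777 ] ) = [ - 1000, - 800,-777, - 610, - 18,233.58, 391,806,880,939,941 ] 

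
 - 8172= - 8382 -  - 210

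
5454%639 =342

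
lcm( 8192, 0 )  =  0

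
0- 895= -895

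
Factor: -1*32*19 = -2^5*19^1 = - 608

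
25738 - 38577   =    -  12839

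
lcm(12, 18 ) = 36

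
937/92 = 10+17/92 = 10.18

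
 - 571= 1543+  - 2114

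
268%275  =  268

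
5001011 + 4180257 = 9181268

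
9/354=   3/118 = 0.03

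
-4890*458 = -2239620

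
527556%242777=42002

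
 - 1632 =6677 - 8309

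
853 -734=119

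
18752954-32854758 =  - 14101804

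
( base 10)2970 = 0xB9A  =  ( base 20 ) 78A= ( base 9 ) 4060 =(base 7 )11442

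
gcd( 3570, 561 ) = 51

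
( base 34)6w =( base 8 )354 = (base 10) 236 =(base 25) 9B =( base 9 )282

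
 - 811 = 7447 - 8258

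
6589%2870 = 849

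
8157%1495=682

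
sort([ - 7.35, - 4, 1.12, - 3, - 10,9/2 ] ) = [ - 10, - 7.35,- 4, - 3,1.12,9/2] 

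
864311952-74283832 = 790028120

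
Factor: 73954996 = 2^2*18488749^1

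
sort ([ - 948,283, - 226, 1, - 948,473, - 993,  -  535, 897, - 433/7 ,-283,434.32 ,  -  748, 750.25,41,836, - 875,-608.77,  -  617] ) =[-993, - 948, - 948, -875, - 748, - 617,-608.77,-535,  -  283,-226, - 433/7,1, 41,283,434.32, 473,750.25,836,897 ] 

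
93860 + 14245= 108105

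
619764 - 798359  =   - 178595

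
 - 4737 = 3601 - 8338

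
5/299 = 5/299 = 0.02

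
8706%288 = 66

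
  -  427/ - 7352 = 427/7352 = 0.06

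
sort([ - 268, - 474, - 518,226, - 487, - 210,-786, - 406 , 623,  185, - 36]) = [ - 786, - 518, - 487, - 474, - 406 ,  -  268, - 210, - 36, 185,226,623]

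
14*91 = 1274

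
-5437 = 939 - 6376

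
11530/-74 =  - 156 + 7/37 = - 155.81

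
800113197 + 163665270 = 963778467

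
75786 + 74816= 150602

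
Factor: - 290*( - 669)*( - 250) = - 2^2*3^1*5^4*29^1*223^1 = - 48502500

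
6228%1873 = 609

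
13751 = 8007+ 5744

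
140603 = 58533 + 82070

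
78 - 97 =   -  19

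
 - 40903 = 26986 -67889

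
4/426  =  2/213 = 0.01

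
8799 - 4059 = 4740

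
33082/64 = 16541/32 = 516.91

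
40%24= 16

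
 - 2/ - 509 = 2/509 = 0.00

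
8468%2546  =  830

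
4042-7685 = -3643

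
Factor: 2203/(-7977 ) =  - 3^ ( - 1) * 2203^1*2659^ ( - 1)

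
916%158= 126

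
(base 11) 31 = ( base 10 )34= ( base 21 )1D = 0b100010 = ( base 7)46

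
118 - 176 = - 58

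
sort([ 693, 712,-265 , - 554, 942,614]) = [ -554 ,-265, 614,693,712 , 942]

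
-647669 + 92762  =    -  554907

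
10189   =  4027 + 6162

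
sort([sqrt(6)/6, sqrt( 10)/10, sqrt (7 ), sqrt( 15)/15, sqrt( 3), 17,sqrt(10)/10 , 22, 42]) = [sqrt(15)/15, sqrt( 10 )/10,sqrt( 10)/10,sqrt( 6)/6,sqrt( 3), sqrt( 7) , 17,22, 42]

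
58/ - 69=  - 58/69  =  - 0.84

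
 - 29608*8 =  - 236864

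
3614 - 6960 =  - 3346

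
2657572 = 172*15451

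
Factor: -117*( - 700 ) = 81900= 2^2*3^2  *5^2*7^1*13^1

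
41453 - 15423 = 26030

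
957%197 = 169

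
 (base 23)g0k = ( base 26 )CE8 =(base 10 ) 8484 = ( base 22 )hbe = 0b10000100100100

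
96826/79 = 1225+51/79 = 1225.65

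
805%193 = 33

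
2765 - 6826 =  - 4061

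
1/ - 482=  -  1/482 = -  0.00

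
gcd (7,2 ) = 1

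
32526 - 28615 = 3911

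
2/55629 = 2/55629 = 0.00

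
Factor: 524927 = 13^1 * 149^1* 271^1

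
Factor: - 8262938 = -2^1*61^1*89^1*761^1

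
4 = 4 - 0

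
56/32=1 + 3/4 = 1.75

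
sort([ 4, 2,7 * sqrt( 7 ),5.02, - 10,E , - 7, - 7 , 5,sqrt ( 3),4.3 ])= [ - 10,-7, - 7,sqrt (3),2, E, 4, 4.3,  5, 5.02,7 * sqrt(7 ) ]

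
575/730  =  115/146 = 0.79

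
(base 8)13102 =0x1642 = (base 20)e4i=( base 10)5698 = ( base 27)7M1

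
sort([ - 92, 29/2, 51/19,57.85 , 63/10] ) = [ - 92 , 51/19 , 63/10 , 29/2,  57.85 ]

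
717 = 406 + 311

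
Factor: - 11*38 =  - 2^1 *11^1 * 19^1=- 418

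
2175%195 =30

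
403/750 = 403/750=0.54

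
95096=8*11887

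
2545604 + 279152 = 2824756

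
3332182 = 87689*38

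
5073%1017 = 1005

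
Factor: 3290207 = 3290207^1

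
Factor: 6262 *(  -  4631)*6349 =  - 2^1*7^1*11^1 * 31^1*101^1*421^1 * 907^1 = -184116695378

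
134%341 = 134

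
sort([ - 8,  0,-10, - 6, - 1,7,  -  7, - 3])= [ - 10, - 8, - 7, - 6, - 3, - 1,  0, 7] 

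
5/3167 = 5/3167 = 0.00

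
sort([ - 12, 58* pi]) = [ - 12, 58*pi]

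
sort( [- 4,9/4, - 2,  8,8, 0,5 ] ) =[ - 4, - 2,0, 9/4,  5, 8,8 ] 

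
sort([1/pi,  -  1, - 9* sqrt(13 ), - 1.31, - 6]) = [ - 9*sqrt( 13), - 6,-1.31, - 1, 1/pi] 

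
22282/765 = 29 + 97/765 = 29.13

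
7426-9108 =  - 1682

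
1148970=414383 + 734587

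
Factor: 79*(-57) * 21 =-94563=-3^2 *7^1*19^1*79^1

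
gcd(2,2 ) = 2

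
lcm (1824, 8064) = 153216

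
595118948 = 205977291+389141657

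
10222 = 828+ 9394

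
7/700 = 1/100 = 0.01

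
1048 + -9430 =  - 8382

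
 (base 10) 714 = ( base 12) 4b6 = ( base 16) 2CA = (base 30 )NO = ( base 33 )ll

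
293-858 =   -  565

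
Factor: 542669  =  421^1*1289^1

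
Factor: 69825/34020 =2^ (-2 ) * 3^ ( - 4 ) * 5^1*7^1 * 19^1=   665/324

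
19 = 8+11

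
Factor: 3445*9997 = 34439665 = 5^1*13^2*53^1*769^1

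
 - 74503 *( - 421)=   31365763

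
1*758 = 758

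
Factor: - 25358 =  - 2^1 * 31^1*409^1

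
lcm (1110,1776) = 8880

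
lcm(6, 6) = 6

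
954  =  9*106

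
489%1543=489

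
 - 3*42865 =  - 128595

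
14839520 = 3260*4552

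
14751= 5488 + 9263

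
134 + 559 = 693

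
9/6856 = 9/6856 = 0.00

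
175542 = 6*29257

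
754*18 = 13572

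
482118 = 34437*14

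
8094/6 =1349 = 1349.00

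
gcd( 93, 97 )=1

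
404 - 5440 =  - 5036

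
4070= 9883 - 5813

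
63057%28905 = 5247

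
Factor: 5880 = 2^3*3^1*5^1*7^2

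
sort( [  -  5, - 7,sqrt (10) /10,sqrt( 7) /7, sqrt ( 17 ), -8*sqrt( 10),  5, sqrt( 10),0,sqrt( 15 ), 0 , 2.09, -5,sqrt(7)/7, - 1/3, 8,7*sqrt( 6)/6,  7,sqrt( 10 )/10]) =[- 8*sqrt( 10 ), - 7, - 5, - 5,-1/3,0, 0, sqrt( 10)/10,sqrt( 10)/10, sqrt( 7 )/7,sqrt( 7)/7,2.09,7*sqrt(6) /6,sqrt( 10),  sqrt( 15 ),sqrt( 17), 5, 7,8 ] 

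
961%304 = 49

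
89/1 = 89=89.00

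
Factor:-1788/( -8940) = 1/5= 5^( - 1)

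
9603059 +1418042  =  11021101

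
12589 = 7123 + 5466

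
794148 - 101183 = 692965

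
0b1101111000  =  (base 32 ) ro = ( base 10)888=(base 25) 1AD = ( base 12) 620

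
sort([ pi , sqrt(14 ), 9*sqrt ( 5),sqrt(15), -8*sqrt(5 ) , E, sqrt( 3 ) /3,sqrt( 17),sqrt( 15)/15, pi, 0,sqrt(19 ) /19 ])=[ - 8*sqrt( 5), 0, sqrt( 19 )/19, sqrt(15 ) /15,sqrt(3 ) /3,E, pi, pi,  sqrt(14 ), sqrt(15), sqrt(17), 9*sqrt(5)]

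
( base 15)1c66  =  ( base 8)14033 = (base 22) CGB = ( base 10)6171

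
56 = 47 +9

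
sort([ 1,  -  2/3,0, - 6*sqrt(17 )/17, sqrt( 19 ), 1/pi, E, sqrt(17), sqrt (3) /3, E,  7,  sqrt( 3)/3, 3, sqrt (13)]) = [ - 6*sqrt( 17 )/17, - 2/3, 0,  1/pi , sqrt( 3 )/3, sqrt(3 ) /3, 1, E , E, 3,sqrt( 13),sqrt( 17 ), sqrt ( 19 ),7] 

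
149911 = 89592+60319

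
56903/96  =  592 + 71/96 = 592.74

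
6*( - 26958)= -161748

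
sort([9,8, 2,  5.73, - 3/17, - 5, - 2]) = [ - 5, - 2, - 3/17, 2 , 5.73, 8 , 9]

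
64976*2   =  129952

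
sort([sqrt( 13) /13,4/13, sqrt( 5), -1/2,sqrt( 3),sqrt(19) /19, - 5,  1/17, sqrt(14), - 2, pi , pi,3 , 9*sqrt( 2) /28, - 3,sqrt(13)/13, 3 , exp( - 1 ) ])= [ - 5, - 3, - 2, - 1/2,1/17,sqrt(19)/19,  sqrt(13 )/13,sqrt(13 )/13,4/13,exp( - 1),  9*sqrt ( 2 ) /28,sqrt( 3 ), sqrt(5),3 , 3,  pi , pi, sqrt( 14) ]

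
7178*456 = 3273168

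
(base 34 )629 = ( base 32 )6r5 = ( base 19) 1082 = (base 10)7013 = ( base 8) 15545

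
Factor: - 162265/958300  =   - 2^( - 2 )*5^ ( - 1 )*7^( - 1)*17^1*23^1*37^( - 2 )*83^1 = - 32453/191660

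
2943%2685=258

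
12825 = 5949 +6876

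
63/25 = 2+13/25 =2.52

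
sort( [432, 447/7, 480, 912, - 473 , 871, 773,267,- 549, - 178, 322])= [-549, - 473, - 178, 447/7, 267, 322, 432, 480, 773,871 , 912] 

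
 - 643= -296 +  - 347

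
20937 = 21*997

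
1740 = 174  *10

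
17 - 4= 13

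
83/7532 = 83/7532 = 0.01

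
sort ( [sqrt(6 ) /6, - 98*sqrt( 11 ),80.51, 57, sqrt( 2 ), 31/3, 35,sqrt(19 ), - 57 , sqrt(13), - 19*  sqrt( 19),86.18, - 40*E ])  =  [ - 98*sqrt( 11 ), - 40*E,  -  19*sqrt( 19), - 57,sqrt (6) /6,  sqrt( 2 ), sqrt(13), sqrt( 19),31/3,  35, 57, 80.51, 86.18]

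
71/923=1/13 = 0.08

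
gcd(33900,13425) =75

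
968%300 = 68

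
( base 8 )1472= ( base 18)29g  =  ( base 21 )1I7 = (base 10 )826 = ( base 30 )RG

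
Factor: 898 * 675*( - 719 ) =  - 2^1 * 3^3 * 5^2*449^1* 719^1 = -435821850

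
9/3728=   9/3728 = 0.00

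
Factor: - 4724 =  - 2^2 * 1181^1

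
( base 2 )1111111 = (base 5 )1002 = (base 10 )127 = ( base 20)67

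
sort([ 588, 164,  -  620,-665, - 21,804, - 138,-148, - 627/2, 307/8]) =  [ - 665, - 620, - 627/2, - 148, - 138, - 21, 307/8, 164, 588,  804]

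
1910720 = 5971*320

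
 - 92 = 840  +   - 932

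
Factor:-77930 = -2^1*5^1* 7793^1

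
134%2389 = 134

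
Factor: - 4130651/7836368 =-2^( - 4 )*7^2 * 53^( - 1 )*9241^(-1 )*84299^1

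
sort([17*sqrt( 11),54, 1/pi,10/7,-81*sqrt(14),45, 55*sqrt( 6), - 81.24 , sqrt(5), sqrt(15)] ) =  [ - 81*sqrt( 14), -81.24,1/pi,10/7, sqrt ( 5 ),sqrt(15),45,54,17 *sqrt( 11),55 * sqrt(  6)]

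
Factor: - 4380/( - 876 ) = 5 = 5^1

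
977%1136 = 977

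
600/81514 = 300/40757 =0.01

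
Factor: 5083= 13^1*17^1*23^1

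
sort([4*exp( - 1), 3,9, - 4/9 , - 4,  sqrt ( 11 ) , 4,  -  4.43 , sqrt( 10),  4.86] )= [-4.43, - 4, - 4/9,4*exp( - 1) , 3,sqrt( 10), sqrt( 11),4,4.86,9 ]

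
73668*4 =294672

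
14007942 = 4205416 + 9802526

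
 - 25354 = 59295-84649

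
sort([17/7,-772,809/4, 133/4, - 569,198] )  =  [ - 772, - 569, 17/7,133/4, 198,809/4]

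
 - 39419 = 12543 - 51962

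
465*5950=2766750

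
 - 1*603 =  - 603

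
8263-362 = 7901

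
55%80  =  55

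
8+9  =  17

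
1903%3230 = 1903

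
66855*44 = 2941620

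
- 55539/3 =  - 18513 = - 18513.00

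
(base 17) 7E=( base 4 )2011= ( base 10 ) 133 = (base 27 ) 4p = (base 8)205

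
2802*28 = 78456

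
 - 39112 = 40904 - 80016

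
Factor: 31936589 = 5449^1*5861^1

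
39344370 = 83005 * 474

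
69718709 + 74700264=144418973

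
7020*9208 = 64640160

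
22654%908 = 862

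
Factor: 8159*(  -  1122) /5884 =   -  2^( -1)*3^1*11^1 * 17^1*41^1*199^1*1471^(  -  1 ) = - 4577199/2942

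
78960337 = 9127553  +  69832784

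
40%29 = 11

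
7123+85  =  7208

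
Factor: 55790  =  2^1*5^1* 7^1*797^1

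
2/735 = 2/735 = 0.00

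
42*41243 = 1732206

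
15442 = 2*7721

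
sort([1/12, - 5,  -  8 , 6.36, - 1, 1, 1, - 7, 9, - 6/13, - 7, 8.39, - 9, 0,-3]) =[-9, - 8, - 7, - 7, - 5,-3, - 1,-6/13, 0,1/12, 1, 1,6.36, 8.39,  9]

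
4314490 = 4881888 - 567398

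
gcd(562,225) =1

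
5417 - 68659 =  -63242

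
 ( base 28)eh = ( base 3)120011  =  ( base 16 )199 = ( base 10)409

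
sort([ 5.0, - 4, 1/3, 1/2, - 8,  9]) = [ - 8 , - 4, 1/3, 1/2,5.0, 9 ] 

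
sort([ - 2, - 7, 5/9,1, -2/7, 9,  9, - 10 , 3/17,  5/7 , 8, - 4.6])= [-10,- 7, - 4.6, - 2, - 2/7 , 3/17 , 5/9, 5/7, 1,8, 9 , 9]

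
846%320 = 206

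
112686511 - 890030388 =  - 777343877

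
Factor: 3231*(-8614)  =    -  2^1 * 3^2* 59^1 * 73^1 * 359^1=- 27831834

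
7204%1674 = 508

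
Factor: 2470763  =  17^1*101^1*1439^1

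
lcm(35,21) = 105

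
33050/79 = 33050/79 = 418.35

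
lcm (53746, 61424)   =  429968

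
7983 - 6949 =1034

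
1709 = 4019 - 2310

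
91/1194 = 91/1194 = 0.08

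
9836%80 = 76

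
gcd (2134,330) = 22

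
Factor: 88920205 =5^1*11^1*73^1*22147^1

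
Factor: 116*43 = 4988 = 2^2*29^1*43^1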